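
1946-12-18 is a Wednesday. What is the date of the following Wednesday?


Current: Wednesday
Target: Wednesday
Days ahead: 7

Next Wednesday: 1946-12-25


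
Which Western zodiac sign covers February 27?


Date: February 27
Conventional tropical zodiac dates: Pisces from February 19 onward; Aries starts March 21
February 27 falls within the Pisces range

Pisces


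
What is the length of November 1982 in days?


November 1982

30 days


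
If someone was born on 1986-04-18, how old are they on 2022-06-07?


Birth: 1986-04-18
Reference: 2022-06-07
Year difference: 2022 - 1986 = 36

36 years old


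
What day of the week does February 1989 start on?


Target: February 1, 1989
Anchor: Jan 1, 1989. With p = 1989 - 1 = 1988: (p + p//4 - p//100 + p//400) mod 7 = (1988 + 497 - 19 + 4) mod 7 = 2470 mod 7 = 6 -> Sunday (Mon=0 ... Sun=6)
Days before February (Jan): 31 days
Weekday index = (6 + 31) mod 7 = 2

Wednesday


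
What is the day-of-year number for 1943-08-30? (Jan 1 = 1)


Date: August 30, 1943
Days in months 1 through 7: 212
Plus 30 days in August

Day of year: 242


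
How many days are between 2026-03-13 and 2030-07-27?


From 2026-03-13 to 2030-07-27
2026-03-13: days before March = 31 + 28 = 59 (2026 is not a leap year); day of year = 59 + 13 = 72
2030-07-27: days before July = 31 + 28 + 31 + 30 + 31 + 30 = 181 (2030 is not a leap year); day of year = 181 + 27 = 208
Rest of 2026: 365 - 72 = 293
Full years 2027 (365), 2028 (366), 2029 (365): 1096
Total = 293 + 1096 + 208 = 1597

1597 days


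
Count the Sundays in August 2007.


August 2007 has 31 days
Anchor: Jan 1, 2007. With p = 2007 - 1 = 2006: (p + p//4 - p//100 + p//400) mod 7 = (2006 + 501 - 20 + 5) mod 7 = 2492 mod 7 = 0 -> Monday (Mon=0 ... Sun=6)
Days before August (Jan-Jul): 212; August 1 index = (0 + 212) mod 7 = 2 -> Wednesday
First Sunday is August 5
Sundays: 5, 12, 19, 26

4 Sundays


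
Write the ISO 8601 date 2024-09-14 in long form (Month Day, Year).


ISO 2024-09-14 parses as year=2024, month=09, day=14
Month 9 -> September

September 14, 2024


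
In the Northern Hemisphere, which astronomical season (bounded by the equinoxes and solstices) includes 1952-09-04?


Date: September 4
Astronomical Summer (approx.; exact equinox/solstice day varies by year): June 21 to September 21
September 4 falls within the Summer window

Summer


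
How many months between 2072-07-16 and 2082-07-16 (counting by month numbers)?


From July 2072 to July 2082
10 years * 12 = 120 months = 120

120 months


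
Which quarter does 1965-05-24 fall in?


Month: May (month 5)
Q1: Jan-Mar, Q2: Apr-Jun, Q3: Jul-Sep, Q4: Oct-Dec

Q2


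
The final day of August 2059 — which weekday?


August 2059 has 31 days
Anchor: Jan 1, 2059. With p = 2059 - 1 = 2058: (p + p//4 - p//100 + p//400) mod 7 = (2058 + 514 - 20 + 5) mod 7 = 2557 mod 7 = 2 -> Wednesday (Mon=0 ... Sun=6)
Days before August (Jan-Jul): 212; August 1 index = (2 + 212) mod 7 = 4 -> Friday
Last day offset: 31 - 1 = 30 days
Weekday index = (4 + 30) mod 7 = 6

Sunday, August 31


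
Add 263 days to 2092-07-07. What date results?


Start: 2092-07-07, add 263 days
July 2092 has 31 days: 31 - 7 = 24 days to July 31 -> 239 left
August 2092 has 31 days -> 208 left
September 2092 has 30 days -> 178 left
October 2092 has 31 days -> 147 left
November 2092 has 30 days -> 117 left
December 2092 has 31 days -> 86 left
January 2093 has 31 days -> 55 left
February 2093 has 28 days -> 27 left
March 2093: 27 <= 31 -> lands on March 27

Result: 2093-03-27


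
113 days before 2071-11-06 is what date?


Start: 2071-11-06, subtract 113 days
Back 6 days from November 6 reaches October 31, 2071 -> 107 left
October 2071 has 31 days -> back to September 30, 2071 -> 76 left
September 2071 has 30 days -> back to August 31, 2071 -> 46 left
August 2071 has 31 days -> back to July 31, 2071 -> 15 left
July 2071: 31 - 15 = 16 -> lands on July 16

Result: 2071-07-16


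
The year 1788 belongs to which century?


Century = (year - 1) // 100 + 1
= (1788 - 1) // 100 + 1
= 1787 // 100 + 1
= 17 + 1

18th century


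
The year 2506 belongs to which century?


Century = (year - 1) // 100 + 1
= (2506 - 1) // 100 + 1
= 2505 // 100 + 1
= 25 + 1

26th century


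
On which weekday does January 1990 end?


January 1990 has 31 days
Anchor: Jan 1, 1990. With p = 1990 - 1 = 1989: (p + p//4 - p//100 + p//400) mod 7 = (1989 + 497 - 19 + 4) mod 7 = 2471 mod 7 = 0 -> Monday (Mon=0 ... Sun=6)
January 1 is the anchor itself -> Monday
Last day offset: 31 - 1 = 30 days
Weekday index = (0 + 30) mod 7 = 2

Wednesday, January 31


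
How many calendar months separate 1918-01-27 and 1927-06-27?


From January 1918 to June 1927
9 years * 12 = 108 months, plus 5 months = 113

113 months


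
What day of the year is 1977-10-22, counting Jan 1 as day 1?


Date: October 22, 1977
Days in months 1 through 9: 273
Plus 22 days in October

Day of year: 295


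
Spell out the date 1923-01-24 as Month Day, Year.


ISO 1923-01-24 parses as year=1923, month=01, day=24
Month 1 -> January

January 24, 1923


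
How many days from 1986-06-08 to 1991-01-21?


From 1986-06-08 to 1991-01-21
1986-06-08: days before June = 31 + 28 + 31 + 30 + 31 = 151 (1986 is not a leap year); day of year = 151 + 8 = 159
1991-01-21: day of year = 21
Rest of 1986: 365 - 159 = 206
Full years 1987 (365), 1988 (366), 1989 (365), 1990 (365): 1461
Total = 206 + 1461 + 21 = 1688

1688 days


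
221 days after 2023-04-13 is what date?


Start: 2023-04-13, add 221 days
April 2023 has 30 days: 30 - 13 = 17 days to April 30 -> 204 left
May 2023 has 31 days -> 173 left
June 2023 has 30 days -> 143 left
July 2023 has 31 days -> 112 left
August 2023 has 31 days -> 81 left
September 2023 has 30 days -> 51 left
October 2023 has 31 days -> 20 left
November 2023: 20 <= 30 -> lands on November 20

Result: 2023-11-20


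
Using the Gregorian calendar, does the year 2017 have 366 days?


Gregorian leap year rule: divisible by 4, but not by 100, unless also by 400.
2017 is not divisible by 4 -> not a leap year

No


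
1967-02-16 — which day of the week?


Date: February 16, 1967
Anchor: Jan 1, 1967. With p = 1967 - 1 = 1966: (p + p//4 - p//100 + p//400) mod 7 = (1966 + 491 - 19 + 4) mod 7 = 2442 mod 7 = 6 -> Sunday (Mon=0 ... Sun=6)
Days before February (Jan): 31; offset = 31 + 16 - 1 = 46
Weekday index = (6 + 46) mod 7 = 3

Day of the week: Thursday


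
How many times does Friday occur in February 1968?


February 1968 has 29 days
Anchor: Jan 1, 1968. With p = 1968 - 1 = 1967: (p + p//4 - p//100 + p//400) mod 7 = (1967 + 491 - 19 + 4) mod 7 = 2443 mod 7 = 0 -> Monday (Mon=0 ... Sun=6)
Days before February (Jan): 31; February 1 index = (0 + 31) mod 7 = 3 -> Thursday
First Friday is February 2
Fridays: 2, 9, 16, 23

4 Fridays


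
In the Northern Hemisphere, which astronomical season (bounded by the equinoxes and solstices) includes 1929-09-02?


Date: September 2
Astronomical Summer (approx.; exact equinox/solstice day varies by year): June 21 to September 21
September 2 falls within the Summer window

Summer


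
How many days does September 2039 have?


September 2039

30 days


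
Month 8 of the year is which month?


Month 8 of 12

August


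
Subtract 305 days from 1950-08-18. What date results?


Start: 1950-08-18, subtract 305 days
Back 18 days from August 18 reaches July 31, 1950 -> 287 left
July 1950 has 31 days -> back to June 30, 1950 -> 256 left
June 1950 has 30 days -> back to May 31, 1950 -> 226 left
May 1950 has 31 days -> back to April 30, 1950 -> 195 left
April 1950 has 30 days -> back to March 31, 1950 -> 165 left
March 1950 has 31 days -> back to February 28, 1950 -> 134 left
February 1950 has 28 days -> back to January 31, 1950 -> 106 left
January 1950 has 31 days -> back to December 31, 1949 -> 75 left
December 1949 has 31 days -> back to November 30, 1949 -> 44 left
November 1949 has 30 days -> back to October 31, 1949 -> 14 left
October 1949: 31 - 14 = 17 -> lands on October 17

Result: 1949-10-17


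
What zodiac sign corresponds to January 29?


Date: January 29
Conventional tropical zodiac dates: Aquarius from January 20 onward; Pisces starts February 19
January 29 falls within the Aquarius range

Aquarius


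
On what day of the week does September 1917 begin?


Target: September 1, 1917
Anchor: Jan 1, 1917. With p = 1917 - 1 = 1916: (p + p//4 - p//100 + p//400) mod 7 = (1916 + 479 - 19 + 4) mod 7 = 2380 mod 7 = 0 -> Monday (Mon=0 ... Sun=6)
Days before September (Jan-Aug): 243 days
Weekday index = (0 + 243) mod 7 = 5

Saturday


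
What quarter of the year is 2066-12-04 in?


Month: December (month 12)
Q1: Jan-Mar, Q2: Apr-Jun, Q3: Jul-Sep, Q4: Oct-Dec

Q4


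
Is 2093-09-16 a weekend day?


Anchor: Jan 1, 2093. With p = 2093 - 1 = 2092: (p + p//4 - p//100 + p//400) mod 7 = (2092 + 523 - 20 + 5) mod 7 = 2600 mod 7 = 3 -> Thursday (Mon=0 ... Sun=6)
Day of year: 259; offset = 258
Weekday index = (3 + 258) mod 7 = 2 -> Wednesday
Weekend days: Saturday, Sunday

No


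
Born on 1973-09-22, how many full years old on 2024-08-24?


Birth: 1973-09-22
Reference: 2024-08-24
Year difference: 2024 - 1973 = 51
Birthday not yet reached in 2024, subtract 1

50 years old


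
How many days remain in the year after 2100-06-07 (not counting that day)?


Day of year: 158 of 365
Remaining = 365 - 158

207 days


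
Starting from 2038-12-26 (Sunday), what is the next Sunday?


Current: Sunday
Target: Sunday
Days ahead: 7

Next Sunday: 2039-01-02


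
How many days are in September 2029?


September 2029

30 days


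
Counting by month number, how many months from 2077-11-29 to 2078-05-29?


From November 2077 to May 2078
1 year * 12 = 12 months, minus 6 months = 6

6 months


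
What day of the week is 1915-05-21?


Date: May 21, 1915
Anchor: Jan 1, 1915. With p = 1915 - 1 = 1914: (p + p//4 - p//100 + p//400) mod 7 = (1914 + 478 - 19 + 4) mod 7 = 2377 mod 7 = 4 -> Friday (Mon=0 ... Sun=6)
Days before May (Jan-Apr): 120; offset = 120 + 21 - 1 = 140
Weekday index = (4 + 140) mod 7 = 4

Day of the week: Friday


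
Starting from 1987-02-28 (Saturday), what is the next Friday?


Current: Saturday
Target: Friday
Days ahead: 6

Next Friday: 1987-03-06


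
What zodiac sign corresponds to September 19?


Date: September 19
Conventional tropical zodiac dates: Virgo from August 23 onward; Libra starts September 23
September 19 falls within the Virgo range

Virgo


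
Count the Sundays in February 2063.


February 2063 has 28 days
Anchor: Jan 1, 2063. With p = 2063 - 1 = 2062: (p + p//4 - p//100 + p//400) mod 7 = (2062 + 515 - 20 + 5) mod 7 = 2562 mod 7 = 0 -> Monday (Mon=0 ... Sun=6)
Days before February (Jan): 31; February 1 index = (0 + 31) mod 7 = 3 -> Thursday
First Sunday is February 4
Sundays: 4, 11, 18, 25

4 Sundays


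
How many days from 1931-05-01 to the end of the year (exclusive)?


Day of year: 121 of 365
Remaining = 365 - 121

244 days


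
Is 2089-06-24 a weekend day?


Anchor: Jan 1, 2089. With p = 2089 - 1 = 2088: (p + p//4 - p//100 + p//400) mod 7 = (2088 + 522 - 20 + 5) mod 7 = 2595 mod 7 = 5 -> Saturday (Mon=0 ... Sun=6)
Day of year: 175; offset = 174
Weekday index = (5 + 174) mod 7 = 4 -> Friday
Weekend days: Saturday, Sunday

No


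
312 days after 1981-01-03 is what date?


Start: 1981-01-03, add 312 days
January 1981 has 31 days: 31 - 3 = 28 days to January 31 -> 284 left
February 1981 has 28 days -> 256 left
March 1981 has 31 days -> 225 left
April 1981 has 30 days -> 195 left
May 1981 has 31 days -> 164 left
June 1981 has 30 days -> 134 left
July 1981 has 31 days -> 103 left
August 1981 has 31 days -> 72 left
September 1981 has 30 days -> 42 left
October 1981 has 31 days -> 11 left
November 1981: 11 <= 30 -> lands on November 11

Result: 1981-11-11


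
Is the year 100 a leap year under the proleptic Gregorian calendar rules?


Gregorian leap year rule: divisible by 4, but not by 100, unless also by 400.
100 is divisible by 100 but not 400 -> not a leap year

No


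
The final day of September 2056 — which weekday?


September 2056 has 30 days
Anchor: Jan 1, 2056. With p = 2056 - 1 = 2055: (p + p//4 - p//100 + p//400) mod 7 = (2055 + 513 - 20 + 5) mod 7 = 2553 mod 7 = 5 -> Saturday (Mon=0 ... Sun=6)
Days before September (Jan-Aug): 244; September 1 index = (5 + 244) mod 7 = 4 -> Friday
Last day offset: 30 - 1 = 29 days
Weekday index = (4 + 29) mod 7 = 5

Saturday, September 30


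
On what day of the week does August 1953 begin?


Target: August 1, 1953
Anchor: Jan 1, 1953. With p = 1953 - 1 = 1952: (p + p//4 - p//100 + p//400) mod 7 = (1952 + 488 - 19 + 4) mod 7 = 2425 mod 7 = 3 -> Thursday (Mon=0 ... Sun=6)
Days before August (Jan-Jul): 212 days
Weekday index = (3 + 212) mod 7 = 5

Saturday


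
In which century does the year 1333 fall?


Century = (year - 1) // 100 + 1
= (1333 - 1) // 100 + 1
= 1332 // 100 + 1
= 13 + 1

14th century


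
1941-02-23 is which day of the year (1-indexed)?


Date: February 23, 1941
Days in months 1 through 1: 31
Plus 23 days in February

Day of year: 54


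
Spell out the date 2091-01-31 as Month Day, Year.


ISO 2091-01-31 parses as year=2091, month=01, day=31
Month 1 -> January

January 31, 2091


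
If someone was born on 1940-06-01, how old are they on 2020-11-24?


Birth: 1940-06-01
Reference: 2020-11-24
Year difference: 2020 - 1940 = 80

80 years old


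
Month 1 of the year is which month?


Month 1 of 12

January


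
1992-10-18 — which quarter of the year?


Month: October (month 10)
Q1: Jan-Mar, Q2: Apr-Jun, Q3: Jul-Sep, Q4: Oct-Dec

Q4


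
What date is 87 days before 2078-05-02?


Start: 2078-05-02, subtract 87 days
Back 2 days from May 2 reaches April 30, 2078 -> 85 left
April 2078 has 30 days -> back to March 31, 2078 -> 55 left
March 2078 has 31 days -> back to February 28, 2078 -> 24 left
February 2078: 28 - 24 = 4 -> lands on February 4

Result: 2078-02-04


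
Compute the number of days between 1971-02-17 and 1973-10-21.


From 1971-02-17 to 1973-10-21
1971-02-17: days before February = 31; day of year = 31 + 17 = 48
1973-10-21: days before October = 31 + 28 + 31 + 30 + 31 + 30 + 31 + 31 + 30 = 273 (1973 is not a leap year); day of year = 273 + 21 = 294
Rest of 1971: 365 - 48 = 317
Full years 1972 (366): 366
Total = 317 + 366 + 294 = 977

977 days


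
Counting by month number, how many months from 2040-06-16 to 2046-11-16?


From June 2040 to November 2046
6 years * 12 = 72 months, plus 5 months = 77

77 months


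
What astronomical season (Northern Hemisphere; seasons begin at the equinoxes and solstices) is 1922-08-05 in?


Date: August 5
Astronomical Summer (approx.; exact equinox/solstice day varies by year): June 21 to September 21
August 5 falls within the Summer window

Summer


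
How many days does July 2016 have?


July 2016

31 days


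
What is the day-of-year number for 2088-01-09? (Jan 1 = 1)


Date: January 9, 2088
No months before January
Plus 9 days in January

Day of year: 9


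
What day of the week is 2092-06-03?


Date: June 3, 2092
Anchor: Jan 1, 2092. With p = 2092 - 1 = 2091: (p + p//4 - p//100 + p//400) mod 7 = (2091 + 522 - 20 + 5) mod 7 = 2598 mod 7 = 1 -> Tuesday (Mon=0 ... Sun=6)
Days before June (Jan-May): 152; offset = 152 + 3 - 1 = 154
Weekday index = (1 + 154) mod 7 = 1

Day of the week: Tuesday


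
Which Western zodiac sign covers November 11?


Date: November 11
Conventional tropical zodiac dates: Scorpio from October 23 onward; Sagittarius starts November 22
November 11 falls within the Scorpio range

Scorpio


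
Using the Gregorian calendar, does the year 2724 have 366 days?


Gregorian leap year rule: divisible by 4, but not by 100, unless also by 400.
2724 is divisible by 4 but not 100 -> leap year

Yes


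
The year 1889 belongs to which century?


Century = (year - 1) // 100 + 1
= (1889 - 1) // 100 + 1
= 1888 // 100 + 1
= 18 + 1

19th century


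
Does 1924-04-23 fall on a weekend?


Anchor: Jan 1, 1924. With p = 1924 - 1 = 1923: (p + p//4 - p//100 + p//400) mod 7 = (1923 + 480 - 19 + 4) mod 7 = 2388 mod 7 = 1 -> Tuesday (Mon=0 ... Sun=6)
Day of year: 114; offset = 113
Weekday index = (1 + 113) mod 7 = 2 -> Wednesday
Weekend days: Saturday, Sunday

No


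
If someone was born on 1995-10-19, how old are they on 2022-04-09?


Birth: 1995-10-19
Reference: 2022-04-09
Year difference: 2022 - 1995 = 27
Birthday not yet reached in 2022, subtract 1

26 years old


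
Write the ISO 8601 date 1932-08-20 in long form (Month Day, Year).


ISO 1932-08-20 parses as year=1932, month=08, day=20
Month 8 -> August

August 20, 1932


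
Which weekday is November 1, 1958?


Target: November 1, 1958
Anchor: Jan 1, 1958. With p = 1958 - 1 = 1957: (p + p//4 - p//100 + p//400) mod 7 = (1957 + 489 - 19 + 4) mod 7 = 2431 mod 7 = 2 -> Wednesday (Mon=0 ... Sun=6)
Days before November (Jan-Oct): 304 days
Weekday index = (2 + 304) mod 7 = 5

Saturday


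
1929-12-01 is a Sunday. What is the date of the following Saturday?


Current: Sunday
Target: Saturday
Days ahead: 6

Next Saturday: 1929-12-07


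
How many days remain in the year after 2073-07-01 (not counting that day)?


Day of year: 182 of 365
Remaining = 365 - 182

183 days


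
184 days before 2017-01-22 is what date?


Start: 2017-01-22, subtract 184 days
Back 22 days from January 22 reaches December 31, 2016 -> 162 left
December 2016 has 31 days -> back to November 30, 2016 -> 131 left
November 2016 has 30 days -> back to October 31, 2016 -> 101 left
October 2016 has 31 days -> back to September 30, 2016 -> 70 left
September 2016 has 30 days -> back to August 31, 2016 -> 40 left
August 2016 has 31 days -> back to July 31, 2016 -> 9 left
July 2016: 31 - 9 = 22 -> lands on July 22

Result: 2016-07-22


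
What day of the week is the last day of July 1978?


July 1978 has 31 days
Anchor: Jan 1, 1978. With p = 1978 - 1 = 1977: (p + p//4 - p//100 + p//400) mod 7 = (1977 + 494 - 19 + 4) mod 7 = 2456 mod 7 = 6 -> Sunday (Mon=0 ... Sun=6)
Days before July (Jan-Jun): 181; July 1 index = (6 + 181) mod 7 = 5 -> Saturday
Last day offset: 31 - 1 = 30 days
Weekday index = (5 + 30) mod 7 = 0

Monday, July 31


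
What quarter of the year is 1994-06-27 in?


Month: June (month 6)
Q1: Jan-Mar, Q2: Apr-Jun, Q3: Jul-Sep, Q4: Oct-Dec

Q2


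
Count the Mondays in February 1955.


February 1955 has 28 days
Anchor: Jan 1, 1955. With p = 1955 - 1 = 1954: (p + p//4 - p//100 + p//400) mod 7 = (1954 + 488 - 19 + 4) mod 7 = 2427 mod 7 = 5 -> Saturday (Mon=0 ... Sun=6)
Days before February (Jan): 31; February 1 index = (5 + 31) mod 7 = 1 -> Tuesday
First Monday is February 7
Mondays: 7, 14, 21, 28

4 Mondays


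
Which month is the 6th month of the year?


Month 6 of 12

June


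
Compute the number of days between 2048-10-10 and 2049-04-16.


From 2048-10-10 to 2049-04-16
2048-10-10: days before October = 31 + 29 + 31 + 30 + 31 + 30 + 31 + 31 + 30 = 274 (2048 is a leap year); day of year = 274 + 10 = 284
2049-04-16: days before April = 31 + 28 + 31 = 90 (2049 is not a leap year); day of year = 90 + 16 = 106
Rest of 2048: 366 - 284 = 82
Total = 82 + 106 = 188

188 days


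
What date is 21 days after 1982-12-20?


Start: 1982-12-20, add 21 days
December 1982 has 31 days: 31 - 20 = 11 days to December 31 -> 10 left
January 1983: 10 <= 31 -> lands on January 10

Result: 1983-01-10


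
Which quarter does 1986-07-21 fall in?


Month: July (month 7)
Q1: Jan-Mar, Q2: Apr-Jun, Q3: Jul-Sep, Q4: Oct-Dec

Q3


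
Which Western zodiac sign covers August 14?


Date: August 14
Conventional tropical zodiac dates: Leo from July 23 onward; Virgo starts August 23
August 14 falls within the Leo range

Leo


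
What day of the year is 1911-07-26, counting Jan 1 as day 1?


Date: July 26, 1911
Days in months 1 through 6: 181
Plus 26 days in July

Day of year: 207


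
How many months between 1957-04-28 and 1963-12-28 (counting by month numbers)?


From April 1957 to December 1963
6 years * 12 = 72 months, plus 8 months = 80

80 months


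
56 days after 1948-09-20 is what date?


Start: 1948-09-20, add 56 days
September 1948 has 30 days: 30 - 20 = 10 days to September 30 -> 46 left
October 1948 has 31 days -> 15 left
November 1948: 15 <= 30 -> lands on November 15

Result: 1948-11-15


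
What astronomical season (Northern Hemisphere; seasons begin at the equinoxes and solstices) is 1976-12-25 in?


Date: December 25
Astronomical Winter (approx.; exact equinox/solstice day varies by year): December 21 to March 19
December 25 falls within the Winter window

Winter


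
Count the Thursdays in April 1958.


April 1958 has 30 days
Anchor: Jan 1, 1958. With p = 1958 - 1 = 1957: (p + p//4 - p//100 + p//400) mod 7 = (1957 + 489 - 19 + 4) mod 7 = 2431 mod 7 = 2 -> Wednesday (Mon=0 ... Sun=6)
Days before April (Jan-Mar): 90; April 1 index = (2 + 90) mod 7 = 1 -> Tuesday
First Thursday is April 3
Thursdays: 3, 10, 17, 24

4 Thursdays


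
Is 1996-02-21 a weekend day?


Anchor: Jan 1, 1996. With p = 1996 - 1 = 1995: (p + p//4 - p//100 + p//400) mod 7 = (1995 + 498 - 19 + 4) mod 7 = 2478 mod 7 = 0 -> Monday (Mon=0 ... Sun=6)
Day of year: 52; offset = 51
Weekday index = (0 + 51) mod 7 = 2 -> Wednesday
Weekend days: Saturday, Sunday

No


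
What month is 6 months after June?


June is month 6
6 + 6 = 12

December


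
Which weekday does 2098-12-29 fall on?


Date: December 29, 2098
Anchor: Jan 1, 2098. With p = 2098 - 1 = 2097: (p + p//4 - p//100 + p//400) mod 7 = (2097 + 524 - 20 + 5) mod 7 = 2606 mod 7 = 2 -> Wednesday (Mon=0 ... Sun=6)
Days before December (Jan-Nov): 334; offset = 334 + 29 - 1 = 362
Weekday index = (2 + 362) mod 7 = 0

Day of the week: Monday


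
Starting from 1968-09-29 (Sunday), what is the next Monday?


Current: Sunday
Target: Monday
Days ahead: 1

Next Monday: 1968-09-30


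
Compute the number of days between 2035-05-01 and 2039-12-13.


From 2035-05-01 to 2039-12-13
2035-05-01: days before May = 31 + 28 + 31 + 30 = 120 (2035 is not a leap year); day of year = 120 + 1 = 121
2039-12-13: days before December = 31 + 28 + 31 + 30 + 31 + 30 + 31 + 31 + 30 + 31 + 30 = 334 (2039 is not a leap year); day of year = 334 + 13 = 347
Rest of 2035: 365 - 121 = 244
Full years 2036 (366), 2037 (365), 2038 (365): 1096
Total = 244 + 1096 + 347 = 1687

1687 days


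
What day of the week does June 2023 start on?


Target: June 1, 2023
Anchor: Jan 1, 2023. With p = 2023 - 1 = 2022: (p + p//4 - p//100 + p//400) mod 7 = (2022 + 505 - 20 + 5) mod 7 = 2512 mod 7 = 6 -> Sunday (Mon=0 ... Sun=6)
Days before June (Jan-May): 151 days
Weekday index = (6 + 151) mod 7 = 3

Thursday


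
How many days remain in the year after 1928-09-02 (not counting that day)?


Day of year: 246 of 366
Remaining = 366 - 246

120 days


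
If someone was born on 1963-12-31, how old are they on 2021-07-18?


Birth: 1963-12-31
Reference: 2021-07-18
Year difference: 2021 - 1963 = 58
Birthday not yet reached in 2021, subtract 1

57 years old


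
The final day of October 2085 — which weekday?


October 2085 has 31 days
Anchor: Jan 1, 2085. With p = 2085 - 1 = 2084: (p + p//4 - p//100 + p//400) mod 7 = (2084 + 521 - 20 + 5) mod 7 = 2590 mod 7 = 0 -> Monday (Mon=0 ... Sun=6)
Days before October (Jan-Sep): 273; October 1 index = (0 + 273) mod 7 = 0 -> Monday
Last day offset: 31 - 1 = 30 days
Weekday index = (0 + 30) mod 7 = 2

Wednesday, October 31


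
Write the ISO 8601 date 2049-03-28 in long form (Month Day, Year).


ISO 2049-03-28 parses as year=2049, month=03, day=28
Month 3 -> March

March 28, 2049


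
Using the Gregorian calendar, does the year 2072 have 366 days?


Gregorian leap year rule: divisible by 4, but not by 100, unless also by 400.
2072 is divisible by 4 but not 100 -> leap year

Yes


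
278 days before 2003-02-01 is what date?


Start: 2003-02-01, subtract 278 days
Back 1 day from February 1 reaches January 31, 2003 -> 277 left
January 2003 has 31 days -> back to December 31, 2002 -> 246 left
December 2002 has 31 days -> back to November 30, 2002 -> 215 left
November 2002 has 30 days -> back to October 31, 2002 -> 185 left
October 2002 has 31 days -> back to September 30, 2002 -> 154 left
September 2002 has 30 days -> back to August 31, 2002 -> 124 left
August 2002 has 31 days -> back to July 31, 2002 -> 93 left
July 2002 has 31 days -> back to June 30, 2002 -> 62 left
June 2002 has 30 days -> back to May 31, 2002 -> 32 left
May 2002 has 31 days -> back to April 30, 2002 -> 1 left
April 2002: 30 - 1 = 29 -> lands on April 29

Result: 2002-04-29


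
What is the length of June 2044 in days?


June 2044

30 days


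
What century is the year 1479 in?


Century = (year - 1) // 100 + 1
= (1479 - 1) // 100 + 1
= 1478 // 100 + 1
= 14 + 1

15th century


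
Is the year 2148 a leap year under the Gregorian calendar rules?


Gregorian leap year rule: divisible by 4, but not by 100, unless also by 400.
2148 is divisible by 4 but not 100 -> leap year

Yes


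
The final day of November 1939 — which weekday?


November 1939 has 30 days
Anchor: Jan 1, 1939. With p = 1939 - 1 = 1938: (p + p//4 - p//100 + p//400) mod 7 = (1938 + 484 - 19 + 4) mod 7 = 2407 mod 7 = 6 -> Sunday (Mon=0 ... Sun=6)
Days before November (Jan-Oct): 304; November 1 index = (6 + 304) mod 7 = 2 -> Wednesday
Last day offset: 30 - 1 = 29 days
Weekday index = (2 + 29) mod 7 = 3

Thursday, November 30


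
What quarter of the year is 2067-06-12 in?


Month: June (month 6)
Q1: Jan-Mar, Q2: Apr-Jun, Q3: Jul-Sep, Q4: Oct-Dec

Q2


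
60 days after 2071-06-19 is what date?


Start: 2071-06-19, add 60 days
June 2071 has 30 days: 30 - 19 = 11 days to June 30 -> 49 left
July 2071 has 31 days -> 18 left
August 2071: 18 <= 31 -> lands on August 18

Result: 2071-08-18


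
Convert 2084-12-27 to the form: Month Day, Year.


ISO 2084-12-27 parses as year=2084, month=12, day=27
Month 12 -> December

December 27, 2084


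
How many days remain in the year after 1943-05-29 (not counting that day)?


Day of year: 149 of 365
Remaining = 365 - 149

216 days


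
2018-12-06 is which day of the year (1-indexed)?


Date: December 6, 2018
Days in months 1 through 11: 334
Plus 6 days in December

Day of year: 340


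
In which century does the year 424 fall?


Century = (year - 1) // 100 + 1
= (424 - 1) // 100 + 1
= 423 // 100 + 1
= 4 + 1

5th century


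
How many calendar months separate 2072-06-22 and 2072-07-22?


From June 2072 to July 2072
0 years * 12 = 0 months, plus 1 month = 1

1 month


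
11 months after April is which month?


April is month 4
4 + 11 = 15; wrap: 15 - 12 = 3

March


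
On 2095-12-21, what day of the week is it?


Date: December 21, 2095
Anchor: Jan 1, 2095. With p = 2095 - 1 = 2094: (p + p//4 - p//100 + p//400) mod 7 = (2094 + 523 - 20 + 5) mod 7 = 2602 mod 7 = 5 -> Saturday (Mon=0 ... Sun=6)
Days before December (Jan-Nov): 334; offset = 334 + 21 - 1 = 354
Weekday index = (5 + 354) mod 7 = 2

Day of the week: Wednesday


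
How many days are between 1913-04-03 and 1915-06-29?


From 1913-04-03 to 1915-06-29
1913-04-03: days before April = 31 + 28 + 31 = 90 (1913 is not a leap year); day of year = 90 + 3 = 93
1915-06-29: days before June = 31 + 28 + 31 + 30 + 31 = 151 (1915 is not a leap year); day of year = 151 + 29 = 180
Rest of 1913: 365 - 93 = 272
Full years 1914 (365): 365
Total = 272 + 365 + 180 = 817

817 days


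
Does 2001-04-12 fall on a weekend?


Anchor: Jan 1, 2001. With p = 2001 - 1 = 2000: (p + p//4 - p//100 + p//400) mod 7 = (2000 + 500 - 20 + 5) mod 7 = 2485 mod 7 = 0 -> Monday (Mon=0 ... Sun=6)
Day of year: 102; offset = 101
Weekday index = (0 + 101) mod 7 = 3 -> Thursday
Weekend days: Saturday, Sunday

No


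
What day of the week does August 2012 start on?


Target: August 1, 2012
Anchor: Jan 1, 2012. With p = 2012 - 1 = 2011: (p + p//4 - p//100 + p//400) mod 7 = (2011 + 502 - 20 + 5) mod 7 = 2498 mod 7 = 6 -> Sunday (Mon=0 ... Sun=6)
Days before August (Jan-Jul): 213 days
Weekday index = (6 + 213) mod 7 = 2

Wednesday


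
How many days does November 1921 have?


November 1921

30 days


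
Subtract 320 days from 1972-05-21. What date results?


Start: 1972-05-21, subtract 320 days
Back 21 days from May 21 reaches April 30, 1972 -> 299 left
April 1972 has 30 days -> back to March 31, 1972 -> 269 left
March 1972 has 31 days -> back to February 29, 1972 -> 238 left
February 1972 has 29 days -> back to January 31, 1972 -> 209 left
January 1972 has 31 days -> back to December 31, 1971 -> 178 left
December 1971 has 31 days -> back to November 30, 1971 -> 147 left
November 1971 has 30 days -> back to October 31, 1971 -> 117 left
October 1971 has 31 days -> back to September 30, 1971 -> 86 left
September 1971 has 30 days -> back to August 31, 1971 -> 56 left
August 1971 has 31 days -> back to July 31, 1971 -> 25 left
July 1971: 31 - 25 = 6 -> lands on July 6

Result: 1971-07-06


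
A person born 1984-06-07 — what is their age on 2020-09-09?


Birth: 1984-06-07
Reference: 2020-09-09
Year difference: 2020 - 1984 = 36

36 years old


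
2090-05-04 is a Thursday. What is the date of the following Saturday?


Current: Thursday
Target: Saturday
Days ahead: 2

Next Saturday: 2090-05-06


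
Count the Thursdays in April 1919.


April 1919 has 30 days
Anchor: Jan 1, 1919. With p = 1919 - 1 = 1918: (p + p//4 - p//100 + p//400) mod 7 = (1918 + 479 - 19 + 4) mod 7 = 2382 mod 7 = 2 -> Wednesday (Mon=0 ... Sun=6)
Days before April (Jan-Mar): 90; April 1 index = (2 + 90) mod 7 = 1 -> Tuesday
First Thursday is April 3
Thursdays: 3, 10, 17, 24

4 Thursdays


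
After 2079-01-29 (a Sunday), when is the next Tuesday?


Current: Sunday
Target: Tuesday
Days ahead: 2

Next Tuesday: 2079-01-31


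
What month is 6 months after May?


May is month 5
5 + 6 = 11

November


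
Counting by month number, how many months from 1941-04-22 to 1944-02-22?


From April 1941 to February 1944
3 years * 12 = 36 months, minus 2 months = 34

34 months


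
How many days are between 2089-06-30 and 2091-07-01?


From 2089-06-30 to 2091-07-01
2089-06-30: days before June = 31 + 28 + 31 + 30 + 31 = 151 (2089 is not a leap year); day of year = 151 + 30 = 181
2091-07-01: days before July = 31 + 28 + 31 + 30 + 31 + 30 = 181 (2091 is not a leap year); day of year = 181 + 1 = 182
Rest of 2089: 365 - 181 = 184
Full years 2090 (365): 365
Total = 184 + 365 + 182 = 731

731 days


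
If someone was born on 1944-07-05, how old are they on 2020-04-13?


Birth: 1944-07-05
Reference: 2020-04-13
Year difference: 2020 - 1944 = 76
Birthday not yet reached in 2020, subtract 1

75 years old


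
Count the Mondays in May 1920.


May 1920 has 31 days
Anchor: Jan 1, 1920. With p = 1920 - 1 = 1919: (p + p//4 - p//100 + p//400) mod 7 = (1919 + 479 - 19 + 4) mod 7 = 2383 mod 7 = 3 -> Thursday (Mon=0 ... Sun=6)
Days before May (Jan-Apr): 121; May 1 index = (3 + 121) mod 7 = 5 -> Saturday
First Monday is May 3
Mondays: 3, 10, 17, 24, 31

5 Mondays


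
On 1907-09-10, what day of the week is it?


Date: September 10, 1907
Anchor: Jan 1, 1907. With p = 1907 - 1 = 1906: (p + p//4 - p//100 + p//400) mod 7 = (1906 + 476 - 19 + 4) mod 7 = 2367 mod 7 = 1 -> Tuesday (Mon=0 ... Sun=6)
Days before September (Jan-Aug): 243; offset = 243 + 10 - 1 = 252
Weekday index = (1 + 252) mod 7 = 1

Day of the week: Tuesday


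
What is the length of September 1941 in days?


September 1941

30 days


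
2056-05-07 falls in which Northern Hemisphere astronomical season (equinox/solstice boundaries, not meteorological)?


Date: May 7
Astronomical Spring (approx.; exact equinox/solstice day varies by year): March 20 to June 20
May 7 falls within the Spring window

Spring


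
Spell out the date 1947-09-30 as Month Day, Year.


ISO 1947-09-30 parses as year=1947, month=09, day=30
Month 9 -> September

September 30, 1947


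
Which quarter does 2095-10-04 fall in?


Month: October (month 10)
Q1: Jan-Mar, Q2: Apr-Jun, Q3: Jul-Sep, Q4: Oct-Dec

Q4


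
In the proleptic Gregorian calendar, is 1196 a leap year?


Gregorian leap year rule: divisible by 4, but not by 100, unless also by 400.
1196 is divisible by 4 but not 100 -> leap year

Yes


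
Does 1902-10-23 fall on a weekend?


Anchor: Jan 1, 1902. With p = 1902 - 1 = 1901: (p + p//4 - p//100 + p//400) mod 7 = (1901 + 475 - 19 + 4) mod 7 = 2361 mod 7 = 2 -> Wednesday (Mon=0 ... Sun=6)
Day of year: 296; offset = 295
Weekday index = (2 + 295) mod 7 = 3 -> Thursday
Weekend days: Saturday, Sunday

No


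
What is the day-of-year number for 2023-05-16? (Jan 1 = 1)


Date: May 16, 2023
Days in months 1 through 4: 120
Plus 16 days in May

Day of year: 136


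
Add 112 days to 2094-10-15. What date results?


Start: 2094-10-15, add 112 days
October 2094 has 31 days: 31 - 15 = 16 days to October 31 -> 96 left
November 2094 has 30 days -> 66 left
December 2094 has 31 days -> 35 left
January 2095 has 31 days -> 4 left
February 2095: 4 <= 28 -> lands on February 4

Result: 2095-02-04


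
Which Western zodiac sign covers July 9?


Date: July 9
Conventional tropical zodiac dates: Cancer from June 21 onward; Leo starts July 23
July 9 falls within the Cancer range

Cancer


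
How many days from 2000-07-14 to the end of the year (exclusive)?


Day of year: 196 of 366
Remaining = 366 - 196

170 days


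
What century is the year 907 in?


Century = (year - 1) // 100 + 1
= (907 - 1) // 100 + 1
= 906 // 100 + 1
= 9 + 1

10th century


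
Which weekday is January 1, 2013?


Target: January 1, 2013
Anchor: Jan 1, 2013. With p = 2013 - 1 = 2012: (p + p//4 - p//100 + p//400) mod 7 = (2012 + 503 - 20 + 5) mod 7 = 2500 mod 7 = 1 -> Tuesday (Mon=0 ... Sun=6)
Offset from anchor: 0 days
Weekday index = (1 + 0) mod 7 = 1

Tuesday


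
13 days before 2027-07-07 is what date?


Start: 2027-07-07, subtract 13 days
Back 7 days from July 7 reaches June 30, 2027 -> 6 left
June 2027: 30 - 6 = 24 -> lands on June 24

Result: 2027-06-24


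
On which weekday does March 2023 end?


March 2023 has 31 days
Anchor: Jan 1, 2023. With p = 2023 - 1 = 2022: (p + p//4 - p//100 + p//400) mod 7 = (2022 + 505 - 20 + 5) mod 7 = 2512 mod 7 = 6 -> Sunday (Mon=0 ... Sun=6)
Days before March (Jan-Feb): 59; March 1 index = (6 + 59) mod 7 = 2 -> Wednesday
Last day offset: 31 - 1 = 30 days
Weekday index = (2 + 30) mod 7 = 4

Friday, March 31


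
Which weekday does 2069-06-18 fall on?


Date: June 18, 2069
Anchor: Jan 1, 2069. With p = 2069 - 1 = 2068: (p + p//4 - p//100 + p//400) mod 7 = (2068 + 517 - 20 + 5) mod 7 = 2570 mod 7 = 1 -> Tuesday (Mon=0 ... Sun=6)
Days before June (Jan-May): 151; offset = 151 + 18 - 1 = 168
Weekday index = (1 + 168) mod 7 = 1

Day of the week: Tuesday


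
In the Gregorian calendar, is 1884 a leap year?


Gregorian leap year rule: divisible by 4, but not by 100, unless also by 400.
1884 is divisible by 4 but not 100 -> leap year

Yes


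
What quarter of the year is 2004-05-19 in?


Month: May (month 5)
Q1: Jan-Mar, Q2: Apr-Jun, Q3: Jul-Sep, Q4: Oct-Dec

Q2


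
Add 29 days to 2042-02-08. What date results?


Start: 2042-02-08, add 29 days
February 2042 has 28 days: 28 - 8 = 20 days to February 28 -> 9 left
March 2042: 9 <= 31 -> lands on March 9

Result: 2042-03-09


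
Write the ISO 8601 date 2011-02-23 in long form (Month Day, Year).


ISO 2011-02-23 parses as year=2011, month=02, day=23
Month 2 -> February

February 23, 2011


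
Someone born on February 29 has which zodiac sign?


Date: February 29
Conventional tropical zodiac dates: Pisces from February 19 onward; Aries starts March 21
February 29 falls within the Pisces range

Pisces


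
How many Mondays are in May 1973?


May 1973 has 31 days
Anchor: Jan 1, 1973. With p = 1973 - 1 = 1972: (p + p//4 - p//100 + p//400) mod 7 = (1972 + 493 - 19 + 4) mod 7 = 2450 mod 7 = 0 -> Monday (Mon=0 ... Sun=6)
Days before May (Jan-Apr): 120; May 1 index = (0 + 120) mod 7 = 1 -> Tuesday
First Monday is May 7
Mondays: 7, 14, 21, 28

4 Mondays


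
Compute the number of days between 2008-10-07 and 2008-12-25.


From 2008-10-07 to 2008-12-25
2008-10-07: days before October = 31 + 29 + 31 + 30 + 31 + 30 + 31 + 31 + 30 = 274 (2008 is a leap year); day of year = 274 + 7 = 281
2008-12-25: days before December = 31 + 29 + 31 + 30 + 31 + 30 + 31 + 31 + 30 + 31 + 30 = 335 (2008 is a leap year); day of year = 335 + 25 = 360
Same year: 360 - 281 = 79

79 days


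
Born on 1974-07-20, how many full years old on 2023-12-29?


Birth: 1974-07-20
Reference: 2023-12-29
Year difference: 2023 - 1974 = 49

49 years old


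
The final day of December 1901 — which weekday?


December 1901 has 31 days
Anchor: Jan 1, 1901. With p = 1901 - 1 = 1900: (p + p//4 - p//100 + p//400) mod 7 = (1900 + 475 - 19 + 4) mod 7 = 2360 mod 7 = 1 -> Tuesday (Mon=0 ... Sun=6)
Days before December (Jan-Nov): 334; December 1 index = (1 + 334) mod 7 = 6 -> Sunday
Last day offset: 31 - 1 = 30 days
Weekday index = (6 + 30) mod 7 = 1

Tuesday, December 31


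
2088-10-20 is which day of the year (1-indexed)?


Date: October 20, 2088
Days in months 1 through 9: 274
Plus 20 days in October

Day of year: 294


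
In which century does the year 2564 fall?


Century = (year - 1) // 100 + 1
= (2564 - 1) // 100 + 1
= 2563 // 100 + 1
= 25 + 1

26th century


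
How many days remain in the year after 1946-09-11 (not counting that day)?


Day of year: 254 of 365
Remaining = 365 - 254

111 days


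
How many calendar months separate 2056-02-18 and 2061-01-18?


From February 2056 to January 2061
5 years * 12 = 60 months, minus 1 month = 59

59 months


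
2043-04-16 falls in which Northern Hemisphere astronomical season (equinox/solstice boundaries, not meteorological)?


Date: April 16
Astronomical Spring (approx.; exact equinox/solstice day varies by year): March 20 to June 20
April 16 falls within the Spring window

Spring


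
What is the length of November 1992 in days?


November 1992

30 days


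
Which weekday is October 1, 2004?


Target: October 1, 2004
Anchor: Jan 1, 2004. With p = 2004 - 1 = 2003: (p + p//4 - p//100 + p//400) mod 7 = (2003 + 500 - 20 + 5) mod 7 = 2488 mod 7 = 3 -> Thursday (Mon=0 ... Sun=6)
Days before October (Jan-Sep): 274 days
Weekday index = (3 + 274) mod 7 = 4

Friday


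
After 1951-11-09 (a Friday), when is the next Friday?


Current: Friday
Target: Friday
Days ahead: 7

Next Friday: 1951-11-16


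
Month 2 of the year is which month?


Month 2 of 12

February


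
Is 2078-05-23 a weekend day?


Anchor: Jan 1, 2078. With p = 2078 - 1 = 2077: (p + p//4 - p//100 + p//400) mod 7 = (2077 + 519 - 20 + 5) mod 7 = 2581 mod 7 = 5 -> Saturday (Mon=0 ... Sun=6)
Day of year: 143; offset = 142
Weekday index = (5 + 142) mod 7 = 0 -> Monday
Weekend days: Saturday, Sunday

No


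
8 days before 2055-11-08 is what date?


Start: 2055-11-08, subtract 8 days
Back 8 days from November 8 reaches October 31, 2055 -> 0 left
October 2055: 31 - 0 = 31 -> lands on October 31

Result: 2055-10-31


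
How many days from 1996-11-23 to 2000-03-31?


From 1996-11-23 to 2000-03-31
1996-11-23: days before November = 31 + 29 + 31 + 30 + 31 + 30 + 31 + 31 + 30 + 31 = 305 (1996 is a leap year); day of year = 305 + 23 = 328
2000-03-31: days before March = 31 + 29 = 60 (2000 is a leap year); day of year = 60 + 31 = 91
Rest of 1996: 366 - 328 = 38
Full years 1997 (365), 1998 (365), 1999 (365): 1095
Total = 38 + 1095 + 91 = 1224

1224 days
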